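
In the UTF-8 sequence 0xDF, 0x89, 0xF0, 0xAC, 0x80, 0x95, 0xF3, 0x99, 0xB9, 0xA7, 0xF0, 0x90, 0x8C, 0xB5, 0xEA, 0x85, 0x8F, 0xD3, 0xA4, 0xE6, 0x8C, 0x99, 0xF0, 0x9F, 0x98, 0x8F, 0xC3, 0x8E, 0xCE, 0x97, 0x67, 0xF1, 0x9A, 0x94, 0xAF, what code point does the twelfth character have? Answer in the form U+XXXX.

Offset 0: leading byte 0xDF = 11011111 → 2-byte char #1 = DF 89.
Offset 2: leading byte 0xF0 = 11110000 → 4-byte char #2 = F0 AC 80 95.
Offset 6: leading byte 0xF3 = 11110011 → 4-byte char #3 = F3 99 B9 A7.
Offset 10: leading byte 0xF0 = 11110000 → 4-byte char #4 = F0 90 8C B5.
Offset 14: leading byte 0xEA = 11101010 → 3-byte char #5 = EA 85 8F.
Offset 17: leading byte 0xD3 = 11010011 → 2-byte char #6 = D3 A4.
Offset 19: leading byte 0xE6 = 11100110 → 3-byte char #7 = E6 8C 99.
Offset 22: leading byte 0xF0 = 11110000 → 4-byte char #8 = F0 9F 98 8F.
Offset 26: leading byte 0xC3 = 11000011 → 2-byte char #9 = C3 8E.
Offset 28: leading byte 0xCE = 11001110 → 2-byte char #10 = CE 97.
Offset 30: leading byte 0x67 = 01100111 → 1-byte char #11 = 67.
Offset 31: leading byte 0xF1 = 11110001 → 4-byte char #12 = F1 9A 94 AF.
Leading byte 0xF1 = 11110001 matches 11110xxx → 4-byte sequence.
Byte 1: 0xF1 = 11110001, payload 001 (3 bits).
Byte 2: 0x9A = 10011010 (10xxxxxx ✓), payload 011010.
Byte 3: 0x94 = 10010100 (10xxxxxx ✓), payload 010100.
Byte 4: 0xAF = 10101111 (10xxxxxx ✓), payload 101111.
Concatenate: 001011010010100101111 = 0x5A52F (21 bits → U+5A52F).

U+5A52F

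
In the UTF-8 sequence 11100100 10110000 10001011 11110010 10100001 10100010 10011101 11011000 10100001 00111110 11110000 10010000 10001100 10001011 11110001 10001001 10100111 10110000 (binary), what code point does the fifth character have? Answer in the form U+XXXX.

Offset 0: leading byte 0xE4 = 11100100 → 3-byte char #1 = E4 B0 8B.
Offset 3: leading byte 0xF2 = 11110010 → 4-byte char #2 = F2 A1 A2 9D.
Offset 7: leading byte 0xD8 = 11011000 → 2-byte char #3 = D8 A1.
Offset 9: leading byte 0x3E = 00111110 → 1-byte char #4 = 3E.
Offset 10: leading byte 0xF0 = 11110000 → 4-byte char #5 = F0 90 8C 8B.
Leading byte 0xF0 = 11110000 matches 11110xxx → 4-byte sequence.
Byte 1: 0xF0 = 11110000, payload 000 (3 bits).
Byte 2: 0x90 = 10010000 (10xxxxxx ✓), payload 010000.
Byte 3: 0x8C = 10001100 (10xxxxxx ✓), payload 001100.
Byte 4: 0x8B = 10001011 (10xxxxxx ✓), payload 001011.
Concatenate: 000010000001100001011 = 0x1030B (21 bits → U+1030B).

U+1030B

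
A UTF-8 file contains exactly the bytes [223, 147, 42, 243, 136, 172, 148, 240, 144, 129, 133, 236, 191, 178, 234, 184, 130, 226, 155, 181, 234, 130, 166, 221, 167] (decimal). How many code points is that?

Byte at offset 0: 0xDF = 11011111 → 2-byte char (#1). Advance 2.
Byte at offset 2: 0x2A = 00101010 → 1-byte char (#2). Advance 1.
Byte at offset 3: 0xF3 = 11110011 → 4-byte char (#3). Advance 4.
Byte at offset 7: 0xF0 = 11110000 → 4-byte char (#4). Advance 4.
Byte at offset 11: 0xEC = 11101100 → 3-byte char (#5). Advance 3.
Byte at offset 14: 0xEA = 11101010 → 3-byte char (#6). Advance 3.
Byte at offset 17: 0xE2 = 11100010 → 3-byte char (#7). Advance 3.
Byte at offset 20: 0xEA = 11101010 → 3-byte char (#8). Advance 3.
Byte at offset 23: 0xDD = 11011101 → 2-byte char (#9). Advance 2.
Reached end at offset 25 after 9 code points.

9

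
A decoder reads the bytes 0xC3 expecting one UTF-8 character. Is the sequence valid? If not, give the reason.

Leading byte 0xC3 = 11000011 → 2-byte form, but only 1 byte is present.

invalid (sequence truncated)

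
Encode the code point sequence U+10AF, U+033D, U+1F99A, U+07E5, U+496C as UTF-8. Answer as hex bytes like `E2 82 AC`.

U+10AF: 3-byte form → E1 82 AF.
U+033D: 2-byte form → CC BD.
U+1F99A: 4-byte form → F0 9F A6 9A.
U+07E5: 2-byte form → DF A5.
U+496C: 3-byte form → E4 A5 AC.
Concatenated (14 bytes): E1 82 AF CC BD F0 9F A6 9A DF A5 E4 A5 AC.

E1 82 AF CC BD F0 9F A6 9A DF A5 E4 A5 AC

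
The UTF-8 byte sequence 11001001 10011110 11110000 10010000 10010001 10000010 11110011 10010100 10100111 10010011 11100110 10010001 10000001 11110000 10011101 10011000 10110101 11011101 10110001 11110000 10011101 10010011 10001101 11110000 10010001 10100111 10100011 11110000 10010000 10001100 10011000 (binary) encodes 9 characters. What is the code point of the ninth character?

U+10318

Offset 0: leading byte 0xC9 = 11001001 → 2-byte char #1 = C9 9E.
Offset 2: leading byte 0xF0 = 11110000 → 4-byte char #2 = F0 90 91 82.
Offset 6: leading byte 0xF3 = 11110011 → 4-byte char #3 = F3 94 A7 93.
Offset 10: leading byte 0xE6 = 11100110 → 3-byte char #4 = E6 91 81.
Offset 13: leading byte 0xF0 = 11110000 → 4-byte char #5 = F0 9D 98 B5.
Offset 17: leading byte 0xDD = 11011101 → 2-byte char #6 = DD B1.
Offset 19: leading byte 0xF0 = 11110000 → 4-byte char #7 = F0 9D 93 8D.
Offset 23: leading byte 0xF0 = 11110000 → 4-byte char #8 = F0 91 A7 A3.
Offset 27: leading byte 0xF0 = 11110000 → 4-byte char #9 = F0 90 8C 98.
Leading byte 0xF0 = 11110000 matches 11110xxx → 4-byte sequence.
Byte 1: 0xF0 = 11110000, payload 000 (3 bits).
Byte 2: 0x90 = 10010000 (10xxxxxx ✓), payload 010000.
Byte 3: 0x8C = 10001100 (10xxxxxx ✓), payload 001100.
Byte 4: 0x98 = 10011000 (10xxxxxx ✓), payload 011000.
Concatenate: 000010000001100011000 = 0x10318 (21 bits → U+10318).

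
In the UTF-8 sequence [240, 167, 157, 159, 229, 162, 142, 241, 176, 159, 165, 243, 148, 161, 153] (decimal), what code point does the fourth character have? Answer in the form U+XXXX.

U+D4859

Offset 0: leading byte 0xF0 = 11110000 → 4-byte char #1 = F0 A7 9D 9F.
Offset 4: leading byte 0xE5 = 11100101 → 3-byte char #2 = E5 A2 8E.
Offset 7: leading byte 0xF1 = 11110001 → 4-byte char #3 = F1 B0 9F A5.
Offset 11: leading byte 0xF3 = 11110011 → 4-byte char #4 = F3 94 A1 99.
Leading byte 0xF3 = 11110011 matches 11110xxx → 4-byte sequence.
Byte 1: 0xF3 = 11110011, payload 011 (3 bits).
Byte 2: 0x94 = 10010100 (10xxxxxx ✓), payload 010100.
Byte 3: 0xA1 = 10100001 (10xxxxxx ✓), payload 100001.
Byte 4: 0x99 = 10011001 (10xxxxxx ✓), payload 011001.
Concatenate: 011010100100001011001 = 0xD4859 (21 bits → U+D4859).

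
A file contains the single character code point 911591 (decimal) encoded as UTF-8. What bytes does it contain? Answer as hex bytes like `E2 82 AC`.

F3 9E A3 A7

U+DE8E7 = 0xDE8E7 = 911591 decimal. In range U+10000–U+10FFFF → 4-byte form: 11110xxx 10xxxxxx 10xxxxxx 10xxxxxx.
Binary (21 bits): 011011110100011100111.
Split 3+6+6+6: 011 | 011110 | 100011 | 100111.
Byte 1: 11110011 = 0xF3.
Byte 2: 10011110 = 0x9E.
Byte 3: 10100011 = 0xA3.
Byte 4: 10100111 = 0xA7.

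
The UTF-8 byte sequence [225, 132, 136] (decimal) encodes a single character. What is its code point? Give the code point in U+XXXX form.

Leading byte 0xE1 = 11100001 matches 1110xxxx → 3-byte sequence.
Byte 1: 0xE1 = 11100001, payload 0001 (4 bits).
Byte 2: 0x84 = 10000100 (10xxxxxx ✓), payload 000100.
Byte 3: 0x88 = 10001000 (10xxxxxx ✓), payload 001000.
Concatenate: 0001000100001000 = 0x1108 (16 bits → U+1108).

U+1108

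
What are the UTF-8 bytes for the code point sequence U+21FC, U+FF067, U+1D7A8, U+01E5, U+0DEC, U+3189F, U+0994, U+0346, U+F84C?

U+21FC: 3-byte form → E2 87 BC.
U+FF067: 4-byte form → F3 BF 81 A7.
U+1D7A8: 4-byte form → F0 9D 9E A8.
U+01E5: 2-byte form → C7 A5.
U+0DEC: 3-byte form → E0 B7 AC.
U+3189F: 4-byte form → F0 B1 A2 9F.
U+0994: 3-byte form → E0 A6 94.
U+0346: 2-byte form → CD 86.
U+F84C: 3-byte form → EF A1 8C.
Concatenated (28 bytes): E2 87 BC F3 BF 81 A7 F0 9D 9E A8 C7 A5 E0 B7 AC F0 B1 A2 9F E0 A6 94 CD 86 EF A1 8C.

E2 87 BC F3 BF 81 A7 F0 9D 9E A8 C7 A5 E0 B7 AC F0 B1 A2 9F E0 A6 94 CD 86 EF A1 8C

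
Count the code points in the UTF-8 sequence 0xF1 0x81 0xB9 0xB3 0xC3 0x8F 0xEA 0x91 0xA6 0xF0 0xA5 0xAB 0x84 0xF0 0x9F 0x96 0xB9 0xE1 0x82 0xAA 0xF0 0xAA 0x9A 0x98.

7

Byte at offset 0: 0xF1 = 11110001 → 4-byte char (#1). Advance 4.
Byte at offset 4: 0xC3 = 11000011 → 2-byte char (#2). Advance 2.
Byte at offset 6: 0xEA = 11101010 → 3-byte char (#3). Advance 3.
Byte at offset 9: 0xF0 = 11110000 → 4-byte char (#4). Advance 4.
Byte at offset 13: 0xF0 = 11110000 → 4-byte char (#5). Advance 4.
Byte at offset 17: 0xE1 = 11100001 → 3-byte char (#6). Advance 3.
Byte at offset 20: 0xF0 = 11110000 → 4-byte char (#7). Advance 4.
Reached end at offset 24 after 7 code points.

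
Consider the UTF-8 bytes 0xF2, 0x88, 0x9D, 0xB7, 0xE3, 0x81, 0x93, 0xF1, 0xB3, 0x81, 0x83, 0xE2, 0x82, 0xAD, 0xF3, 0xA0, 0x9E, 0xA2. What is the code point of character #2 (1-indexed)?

Offset 0: leading byte 0xF2 = 11110010 → 4-byte char #1 = F2 88 9D B7.
Offset 4: leading byte 0xE3 = 11100011 → 3-byte char #2 = E3 81 93.
Leading byte 0xE3 = 11100011 matches 1110xxxx → 3-byte sequence.
Byte 1: 0xE3 = 11100011, payload 0011 (4 bits).
Byte 2: 0x81 = 10000001 (10xxxxxx ✓), payload 000001.
Byte 3: 0x93 = 10010011 (10xxxxxx ✓), payload 010011.
Concatenate: 0011000001010011 = 0x3053 (16 bits → U+3053).

U+3053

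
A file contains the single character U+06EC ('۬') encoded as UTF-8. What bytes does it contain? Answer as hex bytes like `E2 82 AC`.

U+06EC = 0x6EC = 1772 decimal. In range U+0080–U+07FF → 2-byte form: 110xxxxx 10xxxxxx.
Binary (11 bits): 11011101100.
Split 5+6: 11011 | 101100.
Byte 1: 11011011 = 0xDB.
Byte 2: 10101100 = 0xAC.

DB AC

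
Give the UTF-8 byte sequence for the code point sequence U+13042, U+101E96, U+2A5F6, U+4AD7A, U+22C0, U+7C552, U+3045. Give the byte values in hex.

U+13042: 4-byte form → F0 93 81 82.
U+101E96: 4-byte form → F4 81 BA 96.
U+2A5F6: 4-byte form → F0 AA 97 B6.
U+4AD7A: 4-byte form → F1 8A B5 BA.
U+22C0: 3-byte form → E2 8B 80.
U+7C552: 4-byte form → F1 BC 95 92.
U+3045: 3-byte form → E3 81 85.
Concatenated (26 bytes): F0 93 81 82 F4 81 BA 96 F0 AA 97 B6 F1 8A B5 BA E2 8B 80 F1 BC 95 92 E3 81 85.

F0 93 81 82 F4 81 BA 96 F0 AA 97 B6 F1 8A B5 BA E2 8B 80 F1 BC 95 92 E3 81 85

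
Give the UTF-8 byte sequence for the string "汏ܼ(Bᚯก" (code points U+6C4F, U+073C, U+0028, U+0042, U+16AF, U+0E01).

U+6C4F: 3-byte form → E6 B1 8F.
U+073C: 2-byte form → DC BC.
U+0028: 1-byte form → 28.
U+0042: 1-byte form → 42.
U+16AF: 3-byte form → E1 9A AF.
U+0E01: 3-byte form → E0 B8 81.
Concatenated (13 bytes): E6 B1 8F DC BC 28 42 E1 9A AF E0 B8 81.

E6 B1 8F DC BC 28 42 E1 9A AF E0 B8 81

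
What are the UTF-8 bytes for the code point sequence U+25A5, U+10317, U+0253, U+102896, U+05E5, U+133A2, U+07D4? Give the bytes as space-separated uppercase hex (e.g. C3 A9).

U+25A5: 3-byte form → E2 96 A5.
U+10317: 4-byte form → F0 90 8C 97.
U+0253: 2-byte form → C9 93.
U+102896: 4-byte form → F4 82 A2 96.
U+05E5: 2-byte form → D7 A5.
U+133A2: 4-byte form → F0 93 8E A2.
U+07D4: 2-byte form → DF 94.
Concatenated (21 bytes): E2 96 A5 F0 90 8C 97 C9 93 F4 82 A2 96 D7 A5 F0 93 8E A2 DF 94.

E2 96 A5 F0 90 8C 97 C9 93 F4 82 A2 96 D7 A5 F0 93 8E A2 DF 94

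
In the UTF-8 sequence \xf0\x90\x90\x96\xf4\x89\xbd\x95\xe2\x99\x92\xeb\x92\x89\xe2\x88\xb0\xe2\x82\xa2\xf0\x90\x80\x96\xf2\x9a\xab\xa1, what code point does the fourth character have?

Offset 0: leading byte 0xF0 = 11110000 → 4-byte char #1 = F0 90 90 96.
Offset 4: leading byte 0xF4 = 11110100 → 4-byte char #2 = F4 89 BD 95.
Offset 8: leading byte 0xE2 = 11100010 → 3-byte char #3 = E2 99 92.
Offset 11: leading byte 0xEB = 11101011 → 3-byte char #4 = EB 92 89.
Leading byte 0xEB = 11101011 matches 1110xxxx → 3-byte sequence.
Byte 1: 0xEB = 11101011, payload 1011 (4 bits).
Byte 2: 0x92 = 10010010 (10xxxxxx ✓), payload 010010.
Byte 3: 0x89 = 10001001 (10xxxxxx ✓), payload 001001.
Concatenate: 1011010010001001 = 0xB489 (16 bits → U+B489).

U+B489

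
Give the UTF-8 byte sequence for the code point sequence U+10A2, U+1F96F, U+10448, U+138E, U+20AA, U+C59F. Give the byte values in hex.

U+10A2: 3-byte form → E1 82 A2.
U+1F96F: 4-byte form → F0 9F A5 AF.
U+10448: 4-byte form → F0 90 91 88.
U+138E: 3-byte form → E1 8E 8E.
U+20AA: 3-byte form → E2 82 AA.
U+C59F: 3-byte form → EC 96 9F.
Concatenated (20 bytes): E1 82 A2 F0 9F A5 AF F0 90 91 88 E1 8E 8E E2 82 AA EC 96 9F.

E1 82 A2 F0 9F A5 AF F0 90 91 88 E1 8E 8E E2 82 AA EC 96 9F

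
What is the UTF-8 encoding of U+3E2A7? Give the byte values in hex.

U+3E2A7 = 0x3E2A7 = 254631 decimal. In range U+10000–U+10FFFF → 4-byte form: 11110xxx 10xxxxxx 10xxxxxx 10xxxxxx.
Binary (21 bits): 000111110001010100111.
Split 3+6+6+6: 000 | 111110 | 001010 | 100111.
Byte 1: 11110000 = 0xF0.
Byte 2: 10111110 = 0xBE.
Byte 3: 10001010 = 0x8A.
Byte 4: 10100111 = 0xA7.

F0 BE 8A A7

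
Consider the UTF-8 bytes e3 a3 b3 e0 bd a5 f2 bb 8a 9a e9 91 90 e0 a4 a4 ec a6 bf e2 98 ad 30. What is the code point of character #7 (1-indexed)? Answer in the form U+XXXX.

U+262D

Offset 0: leading byte 0xE3 = 11100011 → 3-byte char #1 = E3 A3 B3.
Offset 3: leading byte 0xE0 = 11100000 → 3-byte char #2 = E0 BD A5.
Offset 6: leading byte 0xF2 = 11110010 → 4-byte char #3 = F2 BB 8A 9A.
Offset 10: leading byte 0xE9 = 11101001 → 3-byte char #4 = E9 91 90.
Offset 13: leading byte 0xE0 = 11100000 → 3-byte char #5 = E0 A4 A4.
Offset 16: leading byte 0xEC = 11101100 → 3-byte char #6 = EC A6 BF.
Offset 19: leading byte 0xE2 = 11100010 → 3-byte char #7 = E2 98 AD.
Leading byte 0xE2 = 11100010 matches 1110xxxx → 3-byte sequence.
Byte 1: 0xE2 = 11100010, payload 0010 (4 bits).
Byte 2: 0x98 = 10011000 (10xxxxxx ✓), payload 011000.
Byte 3: 0xAD = 10101101 (10xxxxxx ✓), payload 101101.
Concatenate: 0010011000101101 = 0x262D (16 bits → U+262D).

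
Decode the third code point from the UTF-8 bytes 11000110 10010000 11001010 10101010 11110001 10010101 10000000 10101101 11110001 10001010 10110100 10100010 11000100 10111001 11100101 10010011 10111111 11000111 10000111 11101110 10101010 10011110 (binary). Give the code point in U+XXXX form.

Offset 0: leading byte 0xC6 = 11000110 → 2-byte char #1 = C6 90.
Offset 2: leading byte 0xCA = 11001010 → 2-byte char #2 = CA AA.
Offset 4: leading byte 0xF1 = 11110001 → 4-byte char #3 = F1 95 80 AD.
Leading byte 0xF1 = 11110001 matches 11110xxx → 4-byte sequence.
Byte 1: 0xF1 = 11110001, payload 001 (3 bits).
Byte 2: 0x95 = 10010101 (10xxxxxx ✓), payload 010101.
Byte 3: 0x80 = 10000000 (10xxxxxx ✓), payload 000000.
Byte 4: 0xAD = 10101101 (10xxxxxx ✓), payload 101101.
Concatenate: 001010101000000101101 = 0x5502D (21 bits → U+5502D).

U+5502D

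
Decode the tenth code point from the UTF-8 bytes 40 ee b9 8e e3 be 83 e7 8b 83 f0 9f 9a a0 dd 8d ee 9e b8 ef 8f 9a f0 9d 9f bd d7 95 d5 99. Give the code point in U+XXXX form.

Offset 0: leading byte 0x40 = 01000000 → 1-byte char #1 = 40.
Offset 1: leading byte 0xEE = 11101110 → 3-byte char #2 = EE B9 8E.
Offset 4: leading byte 0xE3 = 11100011 → 3-byte char #3 = E3 BE 83.
Offset 7: leading byte 0xE7 = 11100111 → 3-byte char #4 = E7 8B 83.
Offset 10: leading byte 0xF0 = 11110000 → 4-byte char #5 = F0 9F 9A A0.
Offset 14: leading byte 0xDD = 11011101 → 2-byte char #6 = DD 8D.
Offset 16: leading byte 0xEE = 11101110 → 3-byte char #7 = EE 9E B8.
Offset 19: leading byte 0xEF = 11101111 → 3-byte char #8 = EF 8F 9A.
Offset 22: leading byte 0xF0 = 11110000 → 4-byte char #9 = F0 9D 9F BD.
Offset 26: leading byte 0xD7 = 11010111 → 2-byte char #10 = D7 95.
Leading byte 0xD7 = 11010111 matches 110xxxxx → 2-byte sequence.
Byte 1: 0xD7 = 11010111, payload 10111 (5 bits).
Byte 2: 0x95 = 10010101 (10xxxxxx ✓), payload 010101.
Concatenate: 10111010101 = 0x5D5 (11 bits → U+05D5).

U+05D5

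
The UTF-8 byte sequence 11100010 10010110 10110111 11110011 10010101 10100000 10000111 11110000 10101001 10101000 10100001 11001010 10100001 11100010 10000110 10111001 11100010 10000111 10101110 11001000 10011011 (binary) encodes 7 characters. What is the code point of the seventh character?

U+021B

Offset 0: leading byte 0xE2 = 11100010 → 3-byte char #1 = E2 96 B7.
Offset 3: leading byte 0xF3 = 11110011 → 4-byte char #2 = F3 95 A0 87.
Offset 7: leading byte 0xF0 = 11110000 → 4-byte char #3 = F0 A9 A8 A1.
Offset 11: leading byte 0xCA = 11001010 → 2-byte char #4 = CA A1.
Offset 13: leading byte 0xE2 = 11100010 → 3-byte char #5 = E2 86 B9.
Offset 16: leading byte 0xE2 = 11100010 → 3-byte char #6 = E2 87 AE.
Offset 19: leading byte 0xC8 = 11001000 → 2-byte char #7 = C8 9B.
Leading byte 0xC8 = 11001000 matches 110xxxxx → 2-byte sequence.
Byte 1: 0xC8 = 11001000, payload 01000 (5 bits).
Byte 2: 0x9B = 10011011 (10xxxxxx ✓), payload 011011.
Concatenate: 01000011011 = 0x21B (11 bits → U+021B).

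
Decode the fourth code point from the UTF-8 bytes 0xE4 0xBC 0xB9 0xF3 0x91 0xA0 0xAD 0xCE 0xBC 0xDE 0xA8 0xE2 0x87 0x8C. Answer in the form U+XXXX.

Offset 0: leading byte 0xE4 = 11100100 → 3-byte char #1 = E4 BC B9.
Offset 3: leading byte 0xF3 = 11110011 → 4-byte char #2 = F3 91 A0 AD.
Offset 7: leading byte 0xCE = 11001110 → 2-byte char #3 = CE BC.
Offset 9: leading byte 0xDE = 11011110 → 2-byte char #4 = DE A8.
Leading byte 0xDE = 11011110 matches 110xxxxx → 2-byte sequence.
Byte 1: 0xDE = 11011110, payload 11110 (5 bits).
Byte 2: 0xA8 = 10101000 (10xxxxxx ✓), payload 101000.
Concatenate: 11110101000 = 0x7A8 (11 bits → U+07A8).

U+07A8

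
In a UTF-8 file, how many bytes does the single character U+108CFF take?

U+108CFF = 0x108CFF. UTF-8 uses 1 byte below 0x80, 2 below 0x800, 3 below 0x10000, 4 up to 0x10FFFF. 0x108CFF is in U+10000–U+10FFFF → 4 bytes.

4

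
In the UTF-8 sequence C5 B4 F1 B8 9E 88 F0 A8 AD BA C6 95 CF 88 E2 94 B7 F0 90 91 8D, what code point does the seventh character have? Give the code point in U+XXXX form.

Offset 0: leading byte 0xC5 = 11000101 → 2-byte char #1 = C5 B4.
Offset 2: leading byte 0xF1 = 11110001 → 4-byte char #2 = F1 B8 9E 88.
Offset 6: leading byte 0xF0 = 11110000 → 4-byte char #3 = F0 A8 AD BA.
Offset 10: leading byte 0xC6 = 11000110 → 2-byte char #4 = C6 95.
Offset 12: leading byte 0xCF = 11001111 → 2-byte char #5 = CF 88.
Offset 14: leading byte 0xE2 = 11100010 → 3-byte char #6 = E2 94 B7.
Offset 17: leading byte 0xF0 = 11110000 → 4-byte char #7 = F0 90 91 8D.
Leading byte 0xF0 = 11110000 matches 11110xxx → 4-byte sequence.
Byte 1: 0xF0 = 11110000, payload 000 (3 bits).
Byte 2: 0x90 = 10010000 (10xxxxxx ✓), payload 010000.
Byte 3: 0x91 = 10010001 (10xxxxxx ✓), payload 010001.
Byte 4: 0x8D = 10001101 (10xxxxxx ✓), payload 001101.
Concatenate: 000010000010001001101 = 0x1044D (21 bits → U+1044D).

U+1044D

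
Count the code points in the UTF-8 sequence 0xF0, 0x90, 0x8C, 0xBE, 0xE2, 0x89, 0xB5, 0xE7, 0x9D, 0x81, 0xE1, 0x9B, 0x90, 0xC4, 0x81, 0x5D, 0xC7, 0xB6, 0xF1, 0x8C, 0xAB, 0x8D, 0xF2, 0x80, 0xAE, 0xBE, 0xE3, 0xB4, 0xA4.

10

Byte at offset 0: 0xF0 = 11110000 → 4-byte char (#1). Advance 4.
Byte at offset 4: 0xE2 = 11100010 → 3-byte char (#2). Advance 3.
Byte at offset 7: 0xE7 = 11100111 → 3-byte char (#3). Advance 3.
Byte at offset 10: 0xE1 = 11100001 → 3-byte char (#4). Advance 3.
Byte at offset 13: 0xC4 = 11000100 → 2-byte char (#5). Advance 2.
Byte at offset 15: 0x5D = 01011101 → 1-byte char (#6). Advance 1.
Byte at offset 16: 0xC7 = 11000111 → 2-byte char (#7). Advance 2.
Byte at offset 18: 0xF1 = 11110001 → 4-byte char (#8). Advance 4.
Byte at offset 22: 0xF2 = 11110010 → 4-byte char (#9). Advance 4.
Byte at offset 26: 0xE3 = 11100011 → 3-byte char (#10). Advance 3.
Reached end at offset 29 after 10 code points.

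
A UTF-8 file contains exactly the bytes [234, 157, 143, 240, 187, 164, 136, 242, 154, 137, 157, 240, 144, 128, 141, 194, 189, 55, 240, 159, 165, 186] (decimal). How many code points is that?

7

Byte at offset 0: 0xEA = 11101010 → 3-byte char (#1). Advance 3.
Byte at offset 3: 0xF0 = 11110000 → 4-byte char (#2). Advance 4.
Byte at offset 7: 0xF2 = 11110010 → 4-byte char (#3). Advance 4.
Byte at offset 11: 0xF0 = 11110000 → 4-byte char (#4). Advance 4.
Byte at offset 15: 0xC2 = 11000010 → 2-byte char (#5). Advance 2.
Byte at offset 17: 0x37 = 00110111 → 1-byte char (#6). Advance 1.
Byte at offset 18: 0xF0 = 11110000 → 4-byte char (#7). Advance 4.
Reached end at offset 22 after 7 code points.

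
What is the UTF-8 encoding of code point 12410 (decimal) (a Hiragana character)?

U+307A = 0x307A = 12410 decimal. In range U+0800–U+FFFF → 3-byte form: 1110xxxx 10xxxxxx 10xxxxxx.
Binary (16 bits): 0011000001111010.
Split 4+6+6: 0011 | 000001 | 111010.
Byte 1: 11100011 = 0xE3.
Byte 2: 10000001 = 0x81.
Byte 3: 10111010 = 0xBA.

E3 81 BA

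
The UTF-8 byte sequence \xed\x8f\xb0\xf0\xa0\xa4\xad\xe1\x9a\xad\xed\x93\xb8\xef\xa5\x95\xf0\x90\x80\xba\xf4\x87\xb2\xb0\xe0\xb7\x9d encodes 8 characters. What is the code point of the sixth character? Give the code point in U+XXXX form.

U+1003A

Offset 0: leading byte 0xED = 11101101 → 3-byte char #1 = ED 8F B0.
Offset 3: leading byte 0xF0 = 11110000 → 4-byte char #2 = F0 A0 A4 AD.
Offset 7: leading byte 0xE1 = 11100001 → 3-byte char #3 = E1 9A AD.
Offset 10: leading byte 0xED = 11101101 → 3-byte char #4 = ED 93 B8.
Offset 13: leading byte 0xEF = 11101111 → 3-byte char #5 = EF A5 95.
Offset 16: leading byte 0xF0 = 11110000 → 4-byte char #6 = F0 90 80 BA.
Leading byte 0xF0 = 11110000 matches 11110xxx → 4-byte sequence.
Byte 1: 0xF0 = 11110000, payload 000 (3 bits).
Byte 2: 0x90 = 10010000 (10xxxxxx ✓), payload 010000.
Byte 3: 0x80 = 10000000 (10xxxxxx ✓), payload 000000.
Byte 4: 0xBA = 10111010 (10xxxxxx ✓), payload 111010.
Concatenate: 000010000000000111010 = 0x1003A (21 bits → U+1003A).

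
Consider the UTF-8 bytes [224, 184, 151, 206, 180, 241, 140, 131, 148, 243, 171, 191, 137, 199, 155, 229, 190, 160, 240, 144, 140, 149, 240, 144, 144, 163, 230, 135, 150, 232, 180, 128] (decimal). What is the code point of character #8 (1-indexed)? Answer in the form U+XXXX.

U+10423

Offset 0: leading byte 0xE0 = 11100000 → 3-byte char #1 = E0 B8 97.
Offset 3: leading byte 0xCE = 11001110 → 2-byte char #2 = CE B4.
Offset 5: leading byte 0xF1 = 11110001 → 4-byte char #3 = F1 8C 83 94.
Offset 9: leading byte 0xF3 = 11110011 → 4-byte char #4 = F3 AB BF 89.
Offset 13: leading byte 0xC7 = 11000111 → 2-byte char #5 = C7 9B.
Offset 15: leading byte 0xE5 = 11100101 → 3-byte char #6 = E5 BE A0.
Offset 18: leading byte 0xF0 = 11110000 → 4-byte char #7 = F0 90 8C 95.
Offset 22: leading byte 0xF0 = 11110000 → 4-byte char #8 = F0 90 90 A3.
Leading byte 0xF0 = 11110000 matches 11110xxx → 4-byte sequence.
Byte 1: 0xF0 = 11110000, payload 000 (3 bits).
Byte 2: 0x90 = 10010000 (10xxxxxx ✓), payload 010000.
Byte 3: 0x90 = 10010000 (10xxxxxx ✓), payload 010000.
Byte 4: 0xA3 = 10100011 (10xxxxxx ✓), payload 100011.
Concatenate: 000010000010000100011 = 0x10423 (21 bits → U+10423).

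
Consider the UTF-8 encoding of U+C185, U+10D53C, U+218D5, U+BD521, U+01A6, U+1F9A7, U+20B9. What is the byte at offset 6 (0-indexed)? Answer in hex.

0xBC

U+C185 → 3-byte form EC 86 85 at offsets 0–2.
U+10D53C → 4-byte form F4 8D 94 BC at offsets 3–6.
Offset 6 falls in char 2's range; it's byte 4 of F4 8D 94 BC = 0xBC.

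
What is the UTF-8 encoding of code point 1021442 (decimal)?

U+F9602 = 0xF9602 = 1021442 decimal. In range U+10000–U+10FFFF → 4-byte form: 11110xxx 10xxxxxx 10xxxxxx 10xxxxxx.
Binary (21 bits): 011111001011000000010.
Split 3+6+6+6: 011 | 111001 | 011000 | 000010.
Byte 1: 11110011 = 0xF3.
Byte 2: 10111001 = 0xB9.
Byte 3: 10011000 = 0x98.
Byte 4: 10000010 = 0x82.

F3 B9 98 82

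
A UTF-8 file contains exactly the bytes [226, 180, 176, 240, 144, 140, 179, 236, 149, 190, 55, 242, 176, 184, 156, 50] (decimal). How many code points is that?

6

Byte at offset 0: 0xE2 = 11100010 → 3-byte char (#1). Advance 3.
Byte at offset 3: 0xF0 = 11110000 → 4-byte char (#2). Advance 4.
Byte at offset 7: 0xEC = 11101100 → 3-byte char (#3). Advance 3.
Byte at offset 10: 0x37 = 00110111 → 1-byte char (#4). Advance 1.
Byte at offset 11: 0xF2 = 11110010 → 4-byte char (#5). Advance 4.
Byte at offset 15: 0x32 = 00110010 → 1-byte char (#6). Advance 1.
Reached end at offset 16 after 6 code points.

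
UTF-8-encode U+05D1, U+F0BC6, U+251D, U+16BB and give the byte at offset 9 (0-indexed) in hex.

0xE1

U+05D1 → 2-byte form D7 91 at offsets 0–1.
U+F0BC6 → 4-byte form F3 B0 AF 86 at offsets 2–5.
U+251D → 3-byte form E2 94 9D at offsets 6–8.
U+16BB → 3-byte form E1 9A BB at offsets 9–11.
Offset 9 falls in char 4's range; it's byte 1 of E1 9A BB = 0xE1.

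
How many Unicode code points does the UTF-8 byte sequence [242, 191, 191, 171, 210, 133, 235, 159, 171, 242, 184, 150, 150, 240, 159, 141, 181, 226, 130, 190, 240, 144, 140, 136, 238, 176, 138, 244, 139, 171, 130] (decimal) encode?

Byte at offset 0: 0xF2 = 11110010 → 4-byte char (#1). Advance 4.
Byte at offset 4: 0xD2 = 11010010 → 2-byte char (#2). Advance 2.
Byte at offset 6: 0xEB = 11101011 → 3-byte char (#3). Advance 3.
Byte at offset 9: 0xF2 = 11110010 → 4-byte char (#4). Advance 4.
Byte at offset 13: 0xF0 = 11110000 → 4-byte char (#5). Advance 4.
Byte at offset 17: 0xE2 = 11100010 → 3-byte char (#6). Advance 3.
Byte at offset 20: 0xF0 = 11110000 → 4-byte char (#7). Advance 4.
Byte at offset 24: 0xEE = 11101110 → 3-byte char (#8). Advance 3.
Byte at offset 27: 0xF4 = 11110100 → 4-byte char (#9). Advance 4.
Reached end at offset 31 after 9 code points.

9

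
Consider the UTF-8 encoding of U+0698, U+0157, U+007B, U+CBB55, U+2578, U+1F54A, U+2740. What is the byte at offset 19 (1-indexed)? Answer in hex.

0x80

1-indexed offset 19 is 0-indexed offset 18.
U+0698 → 2-byte form DA 98 at offsets 0–1.
U+0157 → 2-byte form C5 97 at offsets 2–3.
U+007B → 1-byte form 7B at offsets 4–4.
U+CBB55 → 4-byte form F3 8B AD 95 at offsets 5–8.
U+2578 → 3-byte form E2 95 B8 at offsets 9–11.
U+1F54A → 4-byte form F0 9F 95 8A at offsets 12–15.
U+2740 → 3-byte form E2 9D 80 at offsets 16–18.
Offset 18 falls in char 7's range; it's byte 3 of E2 9D 80 = 0x80.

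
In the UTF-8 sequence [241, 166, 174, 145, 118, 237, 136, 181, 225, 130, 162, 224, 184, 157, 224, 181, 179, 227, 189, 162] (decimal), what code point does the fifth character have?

Offset 0: leading byte 0xF1 = 11110001 → 4-byte char #1 = F1 A6 AE 91.
Offset 4: leading byte 0x76 = 01110110 → 1-byte char #2 = 76.
Offset 5: leading byte 0xED = 11101101 → 3-byte char #3 = ED 88 B5.
Offset 8: leading byte 0xE1 = 11100001 → 3-byte char #4 = E1 82 A2.
Offset 11: leading byte 0xE0 = 11100000 → 3-byte char #5 = E0 B8 9D.
Leading byte 0xE0 = 11100000 matches 1110xxxx → 3-byte sequence.
Byte 1: 0xE0 = 11100000, payload 0000 (4 bits).
Byte 2: 0xB8 = 10111000 (10xxxxxx ✓), payload 111000.
Byte 3: 0x9D = 10011101 (10xxxxxx ✓), payload 011101.
Concatenate: 0000111000011101 = 0xE1D (16 bits → U+0E1D).

U+0E1D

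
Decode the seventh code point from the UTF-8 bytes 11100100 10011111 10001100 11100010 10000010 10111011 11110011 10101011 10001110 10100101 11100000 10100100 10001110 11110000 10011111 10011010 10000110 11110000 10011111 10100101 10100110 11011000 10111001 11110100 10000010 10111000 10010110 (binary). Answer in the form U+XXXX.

Offset 0: leading byte 0xE4 = 11100100 → 3-byte char #1 = E4 9F 8C.
Offset 3: leading byte 0xE2 = 11100010 → 3-byte char #2 = E2 82 BB.
Offset 6: leading byte 0xF3 = 11110011 → 4-byte char #3 = F3 AB 8E A5.
Offset 10: leading byte 0xE0 = 11100000 → 3-byte char #4 = E0 A4 8E.
Offset 13: leading byte 0xF0 = 11110000 → 4-byte char #5 = F0 9F 9A 86.
Offset 17: leading byte 0xF0 = 11110000 → 4-byte char #6 = F0 9F A5 A6.
Offset 21: leading byte 0xD8 = 11011000 → 2-byte char #7 = D8 B9.
Leading byte 0xD8 = 11011000 matches 110xxxxx → 2-byte sequence.
Byte 1: 0xD8 = 11011000, payload 11000 (5 bits).
Byte 2: 0xB9 = 10111001 (10xxxxxx ✓), payload 111001.
Concatenate: 11000111001 = 0x639 (11 bits → U+0639).

U+0639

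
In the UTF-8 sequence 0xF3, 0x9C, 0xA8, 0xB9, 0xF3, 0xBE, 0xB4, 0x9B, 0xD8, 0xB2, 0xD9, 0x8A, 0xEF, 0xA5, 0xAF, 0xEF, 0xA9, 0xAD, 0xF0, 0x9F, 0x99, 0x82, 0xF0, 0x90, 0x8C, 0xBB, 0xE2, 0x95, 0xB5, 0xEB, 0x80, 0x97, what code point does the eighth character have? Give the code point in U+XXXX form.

Offset 0: leading byte 0xF3 = 11110011 → 4-byte char #1 = F3 9C A8 B9.
Offset 4: leading byte 0xF3 = 11110011 → 4-byte char #2 = F3 BE B4 9B.
Offset 8: leading byte 0xD8 = 11011000 → 2-byte char #3 = D8 B2.
Offset 10: leading byte 0xD9 = 11011001 → 2-byte char #4 = D9 8A.
Offset 12: leading byte 0xEF = 11101111 → 3-byte char #5 = EF A5 AF.
Offset 15: leading byte 0xEF = 11101111 → 3-byte char #6 = EF A9 AD.
Offset 18: leading byte 0xF0 = 11110000 → 4-byte char #7 = F0 9F 99 82.
Offset 22: leading byte 0xF0 = 11110000 → 4-byte char #8 = F0 90 8C BB.
Leading byte 0xF0 = 11110000 matches 11110xxx → 4-byte sequence.
Byte 1: 0xF0 = 11110000, payload 000 (3 bits).
Byte 2: 0x90 = 10010000 (10xxxxxx ✓), payload 010000.
Byte 3: 0x8C = 10001100 (10xxxxxx ✓), payload 001100.
Byte 4: 0xBB = 10111011 (10xxxxxx ✓), payload 111011.
Concatenate: 000010000001100111011 = 0x1033B (21 bits → U+1033B).

U+1033B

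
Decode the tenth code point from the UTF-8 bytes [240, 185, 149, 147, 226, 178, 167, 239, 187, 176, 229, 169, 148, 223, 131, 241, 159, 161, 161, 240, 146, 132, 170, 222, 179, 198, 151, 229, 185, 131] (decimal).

Offset 0: leading byte 0xF0 = 11110000 → 4-byte char #1 = F0 B9 95 93.
Offset 4: leading byte 0xE2 = 11100010 → 3-byte char #2 = E2 B2 A7.
Offset 7: leading byte 0xEF = 11101111 → 3-byte char #3 = EF BB B0.
Offset 10: leading byte 0xE5 = 11100101 → 3-byte char #4 = E5 A9 94.
Offset 13: leading byte 0xDF = 11011111 → 2-byte char #5 = DF 83.
Offset 15: leading byte 0xF1 = 11110001 → 4-byte char #6 = F1 9F A1 A1.
Offset 19: leading byte 0xF0 = 11110000 → 4-byte char #7 = F0 92 84 AA.
Offset 23: leading byte 0xDE = 11011110 → 2-byte char #8 = DE B3.
Offset 25: leading byte 0xC6 = 11000110 → 2-byte char #9 = C6 97.
Offset 27: leading byte 0xE5 = 11100101 → 3-byte char #10 = E5 B9 83.
Leading byte 0xE5 = 11100101 matches 1110xxxx → 3-byte sequence.
Byte 1: 0xE5 = 11100101, payload 0101 (4 bits).
Byte 2: 0xB9 = 10111001 (10xxxxxx ✓), payload 111001.
Byte 3: 0x83 = 10000011 (10xxxxxx ✓), payload 000011.
Concatenate: 0101111001000011 = 0x5E43 (16 bits → U+5E43).

U+5E43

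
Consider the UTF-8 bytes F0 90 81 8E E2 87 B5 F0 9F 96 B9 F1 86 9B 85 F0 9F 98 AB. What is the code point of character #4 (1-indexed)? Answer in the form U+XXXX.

U+466C5

Offset 0: leading byte 0xF0 = 11110000 → 4-byte char #1 = F0 90 81 8E.
Offset 4: leading byte 0xE2 = 11100010 → 3-byte char #2 = E2 87 B5.
Offset 7: leading byte 0xF0 = 11110000 → 4-byte char #3 = F0 9F 96 B9.
Offset 11: leading byte 0xF1 = 11110001 → 4-byte char #4 = F1 86 9B 85.
Leading byte 0xF1 = 11110001 matches 11110xxx → 4-byte sequence.
Byte 1: 0xF1 = 11110001, payload 001 (3 bits).
Byte 2: 0x86 = 10000110 (10xxxxxx ✓), payload 000110.
Byte 3: 0x9B = 10011011 (10xxxxxx ✓), payload 011011.
Byte 4: 0x85 = 10000101 (10xxxxxx ✓), payload 000101.
Concatenate: 001000110011011000101 = 0x466C5 (21 bits → U+466C5).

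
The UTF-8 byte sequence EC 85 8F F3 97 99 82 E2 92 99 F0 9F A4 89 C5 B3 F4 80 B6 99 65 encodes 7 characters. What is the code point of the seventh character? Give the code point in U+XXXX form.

U+0065

Offset 0: leading byte 0xEC = 11101100 → 3-byte char #1 = EC 85 8F.
Offset 3: leading byte 0xF3 = 11110011 → 4-byte char #2 = F3 97 99 82.
Offset 7: leading byte 0xE2 = 11100010 → 3-byte char #3 = E2 92 99.
Offset 10: leading byte 0xF0 = 11110000 → 4-byte char #4 = F0 9F A4 89.
Offset 14: leading byte 0xC5 = 11000101 → 2-byte char #5 = C5 B3.
Offset 16: leading byte 0xF4 = 11110100 → 4-byte char #6 = F4 80 B6 99.
Offset 20: leading byte 0x65 = 01100101 → 1-byte char #7 = 65.
Leading byte 0x65 = 01100101 matches 0xxxxxxx → 1-byte sequence.
Byte 1: 0x65 = 01100101, payload 1100101 (7 bits).
Concatenate: 1100101 = 0x65 (7 bits → U+0065).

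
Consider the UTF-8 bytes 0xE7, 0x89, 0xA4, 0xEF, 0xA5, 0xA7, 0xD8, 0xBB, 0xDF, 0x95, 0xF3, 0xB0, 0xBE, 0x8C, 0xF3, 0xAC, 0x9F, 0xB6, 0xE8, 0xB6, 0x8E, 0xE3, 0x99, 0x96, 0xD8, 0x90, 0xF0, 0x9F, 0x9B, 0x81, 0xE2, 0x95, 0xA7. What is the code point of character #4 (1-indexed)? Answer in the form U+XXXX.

Offset 0: leading byte 0xE7 = 11100111 → 3-byte char #1 = E7 89 A4.
Offset 3: leading byte 0xEF = 11101111 → 3-byte char #2 = EF A5 A7.
Offset 6: leading byte 0xD8 = 11011000 → 2-byte char #3 = D8 BB.
Offset 8: leading byte 0xDF = 11011111 → 2-byte char #4 = DF 95.
Leading byte 0xDF = 11011111 matches 110xxxxx → 2-byte sequence.
Byte 1: 0xDF = 11011111, payload 11111 (5 bits).
Byte 2: 0x95 = 10010101 (10xxxxxx ✓), payload 010101.
Concatenate: 11111010101 = 0x7D5 (11 bits → U+07D5).

U+07D5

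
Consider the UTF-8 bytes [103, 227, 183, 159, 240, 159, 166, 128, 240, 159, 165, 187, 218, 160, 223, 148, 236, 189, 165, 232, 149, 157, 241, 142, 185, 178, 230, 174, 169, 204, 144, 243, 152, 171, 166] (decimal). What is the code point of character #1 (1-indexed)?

Offset 0: leading byte 0x67 = 01100111 → 1-byte char #1 = 67.
Leading byte 0x67 = 01100111 matches 0xxxxxxx → 1-byte sequence.
Byte 1: 0x67 = 01100111, payload 1100111 (7 bits).
Concatenate: 1100111 = 0x67 (7 bits → U+0067).

U+0067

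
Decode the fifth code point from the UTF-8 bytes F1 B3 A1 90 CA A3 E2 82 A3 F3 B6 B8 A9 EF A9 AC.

Offset 0: leading byte 0xF1 = 11110001 → 4-byte char #1 = F1 B3 A1 90.
Offset 4: leading byte 0xCA = 11001010 → 2-byte char #2 = CA A3.
Offset 6: leading byte 0xE2 = 11100010 → 3-byte char #3 = E2 82 A3.
Offset 9: leading byte 0xF3 = 11110011 → 4-byte char #4 = F3 B6 B8 A9.
Offset 13: leading byte 0xEF = 11101111 → 3-byte char #5 = EF A9 AC.
Leading byte 0xEF = 11101111 matches 1110xxxx → 3-byte sequence.
Byte 1: 0xEF = 11101111, payload 1111 (4 bits).
Byte 2: 0xA9 = 10101001 (10xxxxxx ✓), payload 101001.
Byte 3: 0xAC = 10101100 (10xxxxxx ✓), payload 101100.
Concatenate: 1111101001101100 = 0xFA6C (16 bits → U+FA6C).

U+FA6C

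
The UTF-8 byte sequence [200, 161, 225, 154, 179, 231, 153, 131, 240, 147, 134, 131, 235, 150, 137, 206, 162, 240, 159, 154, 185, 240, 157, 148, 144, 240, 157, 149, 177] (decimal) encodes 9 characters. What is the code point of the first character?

U+0221

Offset 0: leading byte 0xC8 = 11001000 → 2-byte char #1 = C8 A1.
Leading byte 0xC8 = 11001000 matches 110xxxxx → 2-byte sequence.
Byte 1: 0xC8 = 11001000, payload 01000 (5 bits).
Byte 2: 0xA1 = 10100001 (10xxxxxx ✓), payload 100001.
Concatenate: 01000100001 = 0x221 (11 bits → U+0221).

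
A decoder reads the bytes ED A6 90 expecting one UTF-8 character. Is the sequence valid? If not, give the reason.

invalid (encodes a surrogate (U+D800–U+DFFF))

Structurally a 3-byte sequence; payload = 0xD990.
But 0xD990 is in U+D800–U+DFFF, the surrogate range. Surrogates are not Unicode scalar values and are forbidden in UTF-8.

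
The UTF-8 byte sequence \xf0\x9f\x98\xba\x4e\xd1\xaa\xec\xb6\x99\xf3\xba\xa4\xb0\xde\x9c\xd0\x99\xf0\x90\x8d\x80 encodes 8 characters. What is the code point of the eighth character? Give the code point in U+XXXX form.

Offset 0: leading byte 0xF0 = 11110000 → 4-byte char #1 = F0 9F 98 BA.
Offset 4: leading byte 0x4E = 01001110 → 1-byte char #2 = 4E.
Offset 5: leading byte 0xD1 = 11010001 → 2-byte char #3 = D1 AA.
Offset 7: leading byte 0xEC = 11101100 → 3-byte char #4 = EC B6 99.
Offset 10: leading byte 0xF3 = 11110011 → 4-byte char #5 = F3 BA A4 B0.
Offset 14: leading byte 0xDE = 11011110 → 2-byte char #6 = DE 9C.
Offset 16: leading byte 0xD0 = 11010000 → 2-byte char #7 = D0 99.
Offset 18: leading byte 0xF0 = 11110000 → 4-byte char #8 = F0 90 8D 80.
Leading byte 0xF0 = 11110000 matches 11110xxx → 4-byte sequence.
Byte 1: 0xF0 = 11110000, payload 000 (3 bits).
Byte 2: 0x90 = 10010000 (10xxxxxx ✓), payload 010000.
Byte 3: 0x8D = 10001101 (10xxxxxx ✓), payload 001101.
Byte 4: 0x80 = 10000000 (10xxxxxx ✓), payload 000000.
Concatenate: 000010000001101000000 = 0x10340 (21 bits → U+10340).

U+10340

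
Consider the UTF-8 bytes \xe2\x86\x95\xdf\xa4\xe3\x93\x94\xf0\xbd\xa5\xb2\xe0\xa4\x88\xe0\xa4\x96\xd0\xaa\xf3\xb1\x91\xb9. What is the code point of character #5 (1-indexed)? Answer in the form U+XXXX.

U+0908

Offset 0: leading byte 0xE2 = 11100010 → 3-byte char #1 = E2 86 95.
Offset 3: leading byte 0xDF = 11011111 → 2-byte char #2 = DF A4.
Offset 5: leading byte 0xE3 = 11100011 → 3-byte char #3 = E3 93 94.
Offset 8: leading byte 0xF0 = 11110000 → 4-byte char #4 = F0 BD A5 B2.
Offset 12: leading byte 0xE0 = 11100000 → 3-byte char #5 = E0 A4 88.
Leading byte 0xE0 = 11100000 matches 1110xxxx → 3-byte sequence.
Byte 1: 0xE0 = 11100000, payload 0000 (4 bits).
Byte 2: 0xA4 = 10100100 (10xxxxxx ✓), payload 100100.
Byte 3: 0x88 = 10001000 (10xxxxxx ✓), payload 001000.
Concatenate: 0000100100001000 = 0x908 (16 bits → U+0908).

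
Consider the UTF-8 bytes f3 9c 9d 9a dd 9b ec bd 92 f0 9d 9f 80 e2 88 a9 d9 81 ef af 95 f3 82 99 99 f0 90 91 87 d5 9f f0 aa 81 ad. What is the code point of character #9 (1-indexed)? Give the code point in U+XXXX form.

U+10447

Offset 0: leading byte 0xF3 = 11110011 → 4-byte char #1 = F3 9C 9D 9A.
Offset 4: leading byte 0xDD = 11011101 → 2-byte char #2 = DD 9B.
Offset 6: leading byte 0xEC = 11101100 → 3-byte char #3 = EC BD 92.
Offset 9: leading byte 0xF0 = 11110000 → 4-byte char #4 = F0 9D 9F 80.
Offset 13: leading byte 0xE2 = 11100010 → 3-byte char #5 = E2 88 A9.
Offset 16: leading byte 0xD9 = 11011001 → 2-byte char #6 = D9 81.
Offset 18: leading byte 0xEF = 11101111 → 3-byte char #7 = EF AF 95.
Offset 21: leading byte 0xF3 = 11110011 → 4-byte char #8 = F3 82 99 99.
Offset 25: leading byte 0xF0 = 11110000 → 4-byte char #9 = F0 90 91 87.
Leading byte 0xF0 = 11110000 matches 11110xxx → 4-byte sequence.
Byte 1: 0xF0 = 11110000, payload 000 (3 bits).
Byte 2: 0x90 = 10010000 (10xxxxxx ✓), payload 010000.
Byte 3: 0x91 = 10010001 (10xxxxxx ✓), payload 010001.
Byte 4: 0x87 = 10000111 (10xxxxxx ✓), payload 000111.
Concatenate: 000010000010001000111 = 0x10447 (21 bits → U+10447).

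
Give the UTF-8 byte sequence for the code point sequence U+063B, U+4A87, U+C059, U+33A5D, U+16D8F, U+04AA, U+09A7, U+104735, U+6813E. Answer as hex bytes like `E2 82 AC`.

U+063B: 2-byte form → D8 BB.
U+4A87: 3-byte form → E4 AA 87.
U+C059: 3-byte form → EC 81 99.
U+33A5D: 4-byte form → F0 B3 A9 9D.
U+16D8F: 4-byte form → F0 96 B6 8F.
U+04AA: 2-byte form → D2 AA.
U+09A7: 3-byte form → E0 A6 A7.
U+104735: 4-byte form → F4 84 9C B5.
U+6813E: 4-byte form → F1 A8 84 BE.
Concatenated (29 bytes): D8 BB E4 AA 87 EC 81 99 F0 B3 A9 9D F0 96 B6 8F D2 AA E0 A6 A7 F4 84 9C B5 F1 A8 84 BE.

D8 BB E4 AA 87 EC 81 99 F0 B3 A9 9D F0 96 B6 8F D2 AA E0 A6 A7 F4 84 9C B5 F1 A8 84 BE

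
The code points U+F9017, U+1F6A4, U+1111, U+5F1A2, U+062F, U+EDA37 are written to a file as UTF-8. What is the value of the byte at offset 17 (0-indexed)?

0xF3

U+F9017 → 4-byte form F3 B9 80 97 at offsets 0–3.
U+1F6A4 → 4-byte form F0 9F 9A A4 at offsets 4–7.
U+1111 → 3-byte form E1 84 91 at offsets 8–10.
U+5F1A2 → 4-byte form F1 9F 86 A2 at offsets 11–14.
U+062F → 2-byte form D8 AF at offsets 15–16.
U+EDA37 → 4-byte form F3 AD A8 B7 at offsets 17–20.
Offset 17 falls in char 6's range; it's byte 1 of F3 AD A8 B7 = 0xF3.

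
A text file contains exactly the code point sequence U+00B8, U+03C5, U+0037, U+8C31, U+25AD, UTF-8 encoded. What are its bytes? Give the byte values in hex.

U+00B8: 2-byte form → C2 B8.
U+03C5: 2-byte form → CF 85.
U+0037: 1-byte form → 37.
U+8C31: 3-byte form → E8 B0 B1.
U+25AD: 3-byte form → E2 96 AD.
Concatenated (11 bytes): C2 B8 CF 85 37 E8 B0 B1 E2 96 AD.

C2 B8 CF 85 37 E8 B0 B1 E2 96 AD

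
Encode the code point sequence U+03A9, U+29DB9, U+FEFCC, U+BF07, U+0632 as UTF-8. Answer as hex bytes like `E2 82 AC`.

CE A9 F0 A9 B6 B9 F3 BE BF 8C EB BC 87 D8 B2

U+03A9: 2-byte form → CE A9.
U+29DB9: 4-byte form → F0 A9 B6 B9.
U+FEFCC: 4-byte form → F3 BE BF 8C.
U+BF07: 3-byte form → EB BC 87.
U+0632: 2-byte form → D8 B2.
Concatenated (15 bytes): CE A9 F0 A9 B6 B9 F3 BE BF 8C EB BC 87 D8 B2.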